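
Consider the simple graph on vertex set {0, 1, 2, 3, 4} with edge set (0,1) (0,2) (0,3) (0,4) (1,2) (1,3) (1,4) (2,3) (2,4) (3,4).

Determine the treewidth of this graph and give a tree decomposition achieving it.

With just one bag of size 5, the width is 5 − 1 = 4, so tw(G) ≤ 4. Conversely, {0, 1, 2, 3, 4} is a clique of size 5, and the vertices of any clique must share a bag in every tree decomposition; so some bag has ≥ 5 vertices and tw(G) ≥ 4. Combining the bounds, tw(G) = 4.

Treewidth 4.
One such decomposition:
Bags: B1 = {0, 1, 2, 3, 4}
Tree: (single bag)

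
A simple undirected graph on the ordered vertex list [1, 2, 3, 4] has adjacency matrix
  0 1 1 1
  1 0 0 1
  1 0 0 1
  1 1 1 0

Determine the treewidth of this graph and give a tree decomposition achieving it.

Treewidth 2.
One optimal decomposition is:
Bags: B1 = {1, 2, 4}  B2 = {1, 3, 4}
Tree: B1–B2

The largest bag has 3 vertices, giving width 2; this decomposition certifies tw(G) ≤ 2. For the lower bound, the 3 vertices {1, 2, 4} are pairwise adjacent, and any tree decomposition puts a clique entirely inside one bag — forcing width ≥ 2. Hence tw(G) = 2 exactly.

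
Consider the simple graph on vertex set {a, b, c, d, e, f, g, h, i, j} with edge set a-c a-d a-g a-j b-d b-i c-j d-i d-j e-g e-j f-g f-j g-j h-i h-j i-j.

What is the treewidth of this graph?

A width-2 tree decomposition is:
Bags: B1 = {d, i, j}  B2 = {a, d, j}  B3 = {a, g, j}  B4 = {h, i, j}  B5 = {e, g, j}  B6 = {f, g, j}  B7 = {b, d, i}  B8 = {a, c, j}
Tree: B1–B2, B2–B3, B1–B4, B3–B5, B5–B6, B1–B7, B2–B8
The largest bag has 3 vertices, giving width 2; this decomposition certifies tw(G) ≤ 2. Conversely, {a, d, j} is a clique of size 3, and the vertices of any clique must share a bag in every tree decomposition; so some bag has ≥ 3 vertices and tw(G) ≥ 2. Hence tw(G) = 2 exactly.

2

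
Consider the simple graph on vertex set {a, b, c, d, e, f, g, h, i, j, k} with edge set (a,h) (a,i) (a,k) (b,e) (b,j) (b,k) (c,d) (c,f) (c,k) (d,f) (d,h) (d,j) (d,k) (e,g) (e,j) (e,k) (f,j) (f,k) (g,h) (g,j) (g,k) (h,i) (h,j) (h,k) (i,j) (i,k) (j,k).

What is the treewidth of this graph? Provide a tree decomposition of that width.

The largest bag has 4 vertices, giving width 3; this decomposition certifies tw(G) ≤ 3. Conversely, {e, g, j, k} is a clique of size 4, and the vertices of any clique must share a bag in every tree decomposition; so some bag has ≥ 4 vertices and tw(G) ≥ 3. Therefore the treewidth is 3.

Treewidth 3.
Bags: B1 = {e, g, j, k}  B2 = {g, h, j, k}  B3 = {b, e, j, k}  B4 = {d, h, j, k}  B5 = {d, f, j, k}  B6 = {h, i, j, k}  B7 = {c, d, f, k}  B8 = {a, h, i, k}
Tree: B1–B2, B1–B3, B2–B4, B4–B5, B2–B6, B5–B7, B6–B8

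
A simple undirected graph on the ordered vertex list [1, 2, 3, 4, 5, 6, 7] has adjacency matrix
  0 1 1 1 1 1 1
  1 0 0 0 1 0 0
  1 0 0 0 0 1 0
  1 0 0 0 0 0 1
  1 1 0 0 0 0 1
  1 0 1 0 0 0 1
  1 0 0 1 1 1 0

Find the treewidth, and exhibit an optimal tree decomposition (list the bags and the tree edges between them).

Each bag holds 3 vertices, so the decomposition has width 2, which upper-bounds the treewidth. On the other hand G contains the 3-clique {1, 2, 5}. A clique must lie in a single bag of any decomposition, so no decomposition can have width below 2. Combining the bounds, tw(G) = 2.

Treewidth 2.
One such decomposition:
Bags: B1 = {1, 5, 7}  B2 = {1, 6, 7}  B3 = {1, 3, 6}  B4 = {1, 4, 7}  B5 = {1, 2, 5}
Tree: B1–B2, B2–B3, B1–B4, B1–B5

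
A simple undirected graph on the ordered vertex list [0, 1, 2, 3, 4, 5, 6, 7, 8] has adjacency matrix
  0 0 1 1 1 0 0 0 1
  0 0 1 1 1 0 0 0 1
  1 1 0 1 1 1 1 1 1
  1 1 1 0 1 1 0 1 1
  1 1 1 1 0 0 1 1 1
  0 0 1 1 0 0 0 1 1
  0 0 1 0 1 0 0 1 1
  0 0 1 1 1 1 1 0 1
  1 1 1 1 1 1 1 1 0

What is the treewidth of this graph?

A width-4 tree decomposition is:
Bags: B1 = {2, 4, 6, 7, 8}  B2 = {2, 3, 4, 7, 8}  B3 = {0, 2, 3, 4, 8}  B4 = {1, 2, 3, 4, 8}  B5 = {2, 3, 5, 7, 8}
Tree: B1–B2, B2–B3, B2–B4, B2–B5
The largest bag has 5 vertices, giving width 4; this decomposition certifies tw(G) ≤ 4. On the other hand G contains the 5-clique {0, 2, 3, 4, 8}. A clique must lie in a single bag of any decomposition, so no decomposition can have width below 4. Therefore the treewidth is 4.

4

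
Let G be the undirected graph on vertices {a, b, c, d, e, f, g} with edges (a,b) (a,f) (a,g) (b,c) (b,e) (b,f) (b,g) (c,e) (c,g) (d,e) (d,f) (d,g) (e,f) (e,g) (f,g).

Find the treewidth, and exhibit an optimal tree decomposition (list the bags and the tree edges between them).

Each bag holds 4 vertices, so the decomposition has width 3, which upper-bounds the treewidth. Conversely, {b, c, e, g} is a clique of size 4, and the vertices of any clique must share a bag in every tree decomposition; so some bag has ≥ 4 vertices and tw(G) ≥ 3. Therefore the treewidth is 3.

Treewidth 3.
One such decomposition:
Bags: B1 = {d, e, f, g}  B2 = {b, e, f, g}  B3 = {a, b, f, g}  B4 = {b, c, e, g}
Tree: B1–B2, B2–B3, B2–B4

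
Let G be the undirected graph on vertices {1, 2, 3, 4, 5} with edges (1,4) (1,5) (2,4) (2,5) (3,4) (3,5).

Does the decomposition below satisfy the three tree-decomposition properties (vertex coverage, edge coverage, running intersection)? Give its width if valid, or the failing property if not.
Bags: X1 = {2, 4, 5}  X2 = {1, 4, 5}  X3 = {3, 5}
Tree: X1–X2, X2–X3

A tree decomposition must satisfy three properties: every vertex lies in some bag; for every edge, both endpoints lie together in some bag; and for every vertex, the bags containing it form a connected subtree. Here edge (4,3) lies in no bag, so the decomposition is invalid.

No — edge (4,3) lies in no bag.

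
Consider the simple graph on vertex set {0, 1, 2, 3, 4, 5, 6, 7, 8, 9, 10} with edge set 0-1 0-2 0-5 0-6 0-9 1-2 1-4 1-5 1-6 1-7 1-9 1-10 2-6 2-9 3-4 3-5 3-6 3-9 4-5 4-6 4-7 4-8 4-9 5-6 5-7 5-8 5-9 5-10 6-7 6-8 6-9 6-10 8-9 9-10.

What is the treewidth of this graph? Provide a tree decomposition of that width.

Every bag has size at most 5, so the width is 5 − 1 = 4 and tw(G) ≤ 4. Conversely, {0, 1, 2, 6, 9} is a clique of size 5, and the vertices of any clique must share a bag in every tree decomposition; so some bag has ≥ 5 vertices and tw(G) ≥ 4. Therefore the treewidth is 4.

Treewidth 4.
One optimal decomposition is:
Bags: B1 = {1, 4, 5, 6, 9}  B2 = {0, 1, 5, 6, 9}  B3 = {0, 1, 2, 6, 9}  B4 = {1, 5, 6, 9, 10}  B5 = {1, 4, 5, 6, 7}  B6 = {3, 4, 5, 6, 9}  B7 = {4, 5, 6, 8, 9}
Tree: B1–B2, B2–B3, B2–B4, B1–B5, B1–B6, B1–B7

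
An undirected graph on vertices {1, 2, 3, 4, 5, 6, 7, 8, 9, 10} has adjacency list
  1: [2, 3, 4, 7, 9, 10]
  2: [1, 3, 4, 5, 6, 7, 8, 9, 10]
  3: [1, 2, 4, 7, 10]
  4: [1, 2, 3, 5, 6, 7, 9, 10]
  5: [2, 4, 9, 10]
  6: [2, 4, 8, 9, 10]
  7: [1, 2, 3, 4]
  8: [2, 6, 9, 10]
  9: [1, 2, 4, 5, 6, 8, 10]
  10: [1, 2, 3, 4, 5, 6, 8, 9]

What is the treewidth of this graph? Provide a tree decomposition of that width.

Treewidth 4.
One such decomposition:
Bags: B1 = {1, 2, 4, 9, 10}  B2 = {1, 2, 3, 4, 10}  B3 = {2, 4, 6, 9, 10}  B4 = {2, 4, 5, 9, 10}  B5 = {1, 2, 3, 4, 7}  B6 = {2, 6, 8, 9, 10}
Tree: B1–B2, B1–B3, B1–B4, B2–B5, B3–B6

The largest bag has 5 vertices, giving width 4; this decomposition certifies tw(G) ≤ 4. On the other hand G contains the 5-clique {2, 6, 8, 9, 10}. A clique must lie in a single bag of any decomposition, so no decomposition can have width below 4. The upper and lower bounds meet at 4, so that is the treewidth.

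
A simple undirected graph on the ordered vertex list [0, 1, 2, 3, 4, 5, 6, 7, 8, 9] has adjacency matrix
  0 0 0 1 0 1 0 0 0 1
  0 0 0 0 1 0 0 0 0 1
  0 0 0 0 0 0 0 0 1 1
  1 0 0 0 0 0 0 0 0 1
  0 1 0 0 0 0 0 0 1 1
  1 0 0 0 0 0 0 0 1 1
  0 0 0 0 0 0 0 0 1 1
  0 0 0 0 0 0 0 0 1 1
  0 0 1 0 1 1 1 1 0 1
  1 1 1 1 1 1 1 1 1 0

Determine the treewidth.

2

A width-2 tree decomposition is:
Bags: B1 = {5, 8, 9}  B2 = {4, 8, 9}  B3 = {6, 8, 9}  B4 = {7, 8, 9}  B5 = {0, 5, 9}  B6 = {0, 3, 9}  B7 = {1, 4, 9}  B8 = {2, 8, 9}
Tree: B1–B2, B2–B3, B2–B4, B1–B5, B5–B6, B2–B7, B1–B8
Every bag has size at most 3, so the width is 3 − 1 = 2 and tw(G) ≤ 2. On the other hand G contains the 3-clique {0, 3, 9}. A clique must lie in a single bag of any decomposition, so no decomposition can have width below 2. Hence tw(G) = 2 exactly.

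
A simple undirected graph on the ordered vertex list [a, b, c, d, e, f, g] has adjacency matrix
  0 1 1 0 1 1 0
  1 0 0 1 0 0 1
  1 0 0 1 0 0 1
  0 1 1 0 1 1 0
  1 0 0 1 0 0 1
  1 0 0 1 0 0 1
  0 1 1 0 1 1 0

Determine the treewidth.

A width-3 tree decomposition is:
Bags: B1 = {a, b, d, g}  B2 = {a, d, f, g}  B3 = {a, d, e, g}  B4 = {a, c, d, g}
Tree: B1–B2, B2–B3, B3–B4
Every bag has size at most 4, so the width is 4 − 1 = 3 and tw(G) ≤ 3. For the lower bound: the 4 vertex sets {b,d}, {a,f}, {g}, {e} are disjoint, each induces a connected subgraph, and every pair is joined by at least one edge of G. Contracting each set to a single vertex therefore yields K_{4} as a minor, and since treewidth is minor-monotone, tw(G) ≥ tw(K_{4}) = 3. Combining the bounds, tw(G) = 3.

3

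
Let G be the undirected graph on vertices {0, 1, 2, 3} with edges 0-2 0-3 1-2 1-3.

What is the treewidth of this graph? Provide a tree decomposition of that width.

Every bag has size at most 3, so the width is 3 − 1 = 2 and tw(G) ≤ 2. Since 3–0–2–1–3 is a cycle in G, G is not acyclic. Forests are exactly the graphs of treewidth ≤ 1, so tw(G) ≥ 2. Therefore the treewidth is 2.

Treewidth 2.
Bags: B1 = {0, 2, 3}  B2 = {1, 2, 3}
Tree: B1–B2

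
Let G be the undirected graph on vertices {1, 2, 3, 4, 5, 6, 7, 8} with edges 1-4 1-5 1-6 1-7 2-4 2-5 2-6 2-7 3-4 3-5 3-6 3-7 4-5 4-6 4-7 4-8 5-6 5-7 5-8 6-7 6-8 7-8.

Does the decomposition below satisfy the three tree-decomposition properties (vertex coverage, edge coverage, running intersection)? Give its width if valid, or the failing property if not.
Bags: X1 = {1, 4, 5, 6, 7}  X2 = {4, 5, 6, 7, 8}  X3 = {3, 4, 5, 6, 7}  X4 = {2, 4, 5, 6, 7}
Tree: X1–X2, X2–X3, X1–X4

Checking the three conditions: (i) the bags cover all of {1, 2, 3, 4, 5, 6, 7, 8}; (ii) for each edge, some bag contains both endpoints; (iii) the bags containing any fixed vertex form a subtree. All hold, so the decomposition is valid with width 5 − 1 = 4.

Yes; width 4.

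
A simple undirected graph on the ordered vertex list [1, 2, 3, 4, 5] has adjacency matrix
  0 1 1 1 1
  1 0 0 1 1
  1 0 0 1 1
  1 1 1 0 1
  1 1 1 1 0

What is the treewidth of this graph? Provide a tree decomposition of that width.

Treewidth 3.
One optimal decomposition is:
Bags: B1 = {1, 2, 4, 5}  B2 = {1, 3, 4, 5}
Tree: B1–B2

Each bag holds 4 vertices, so the decomposition has width 3, which upper-bounds the treewidth. On the other hand G contains the 4-clique {1, 2, 4, 5}. A clique must lie in a single bag of any decomposition, so no decomposition can have width below 3. Combining the bounds, tw(G) = 3.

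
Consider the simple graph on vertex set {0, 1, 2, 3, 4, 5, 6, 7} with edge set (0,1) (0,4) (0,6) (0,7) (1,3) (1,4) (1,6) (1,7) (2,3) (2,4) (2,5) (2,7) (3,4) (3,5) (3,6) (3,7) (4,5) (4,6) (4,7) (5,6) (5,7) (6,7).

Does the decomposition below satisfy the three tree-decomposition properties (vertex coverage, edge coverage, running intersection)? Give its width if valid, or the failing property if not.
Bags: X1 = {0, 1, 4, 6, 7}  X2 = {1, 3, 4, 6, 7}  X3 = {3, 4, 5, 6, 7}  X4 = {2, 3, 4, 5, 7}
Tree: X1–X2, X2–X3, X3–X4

Yes; width 4.

Checking the three conditions: (i) the bags cover all of {0, 1, 2, 3, 4, 5, 6, 7}; (ii) for each edge, some bag contains both endpoints; (iii) the bags containing any fixed vertex form a subtree. All hold, so the decomposition is valid with width 5 − 1 = 4.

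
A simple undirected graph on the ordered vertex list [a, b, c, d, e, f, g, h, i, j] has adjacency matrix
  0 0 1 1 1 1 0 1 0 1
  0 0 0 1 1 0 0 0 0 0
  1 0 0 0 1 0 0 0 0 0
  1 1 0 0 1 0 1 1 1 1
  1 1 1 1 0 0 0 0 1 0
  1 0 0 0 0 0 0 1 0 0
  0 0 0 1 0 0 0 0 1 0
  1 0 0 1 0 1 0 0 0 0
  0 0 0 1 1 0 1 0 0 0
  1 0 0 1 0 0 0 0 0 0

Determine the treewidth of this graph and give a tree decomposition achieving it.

Treewidth 2.
One optimal decomposition is:
Bags: B1 = {a, c, e}  B2 = {a, d, e}  B3 = {d, e, i}  B4 = {a, d, h}  B5 = {b, d, e}  B6 = {d, g, i}  B7 = {a, d, j}  B8 = {a, f, h}
Tree: B1–B2, B2–B3, B2–B4, B3–B5, B3–B6, B4–B7, B4–B8

The largest bag has 3 vertices, giving width 2; this decomposition certifies tw(G) ≤ 2. For the lower bound, the 3 vertices {d, g, i} are pairwise adjacent, and any tree decomposition puts a clique entirely inside one bag — forcing width ≥ 2. Hence tw(G) = 2 exactly.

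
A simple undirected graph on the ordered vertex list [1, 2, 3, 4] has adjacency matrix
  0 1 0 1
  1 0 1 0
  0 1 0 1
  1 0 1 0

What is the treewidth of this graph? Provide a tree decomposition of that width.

Each bag holds 3 vertices, so the decomposition has width 2, which upper-bounds the treewidth. Since 1–2–3–4–1 is a cycle in G, G is not acyclic. Forests are exactly the graphs of treewidth ≤ 1, so tw(G) ≥ 2. Hence tw(G) = 2 exactly.

Treewidth 2.
Bags: B1 = {1, 2, 3}  B2 = {1, 3, 4}
Tree: B1–B2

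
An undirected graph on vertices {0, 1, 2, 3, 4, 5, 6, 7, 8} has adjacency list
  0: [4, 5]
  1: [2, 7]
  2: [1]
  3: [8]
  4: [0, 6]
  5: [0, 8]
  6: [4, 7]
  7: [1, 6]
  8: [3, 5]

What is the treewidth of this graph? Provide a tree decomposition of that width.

Treewidth 1.
One optimal decomposition is:
Bags: B1 = {1, 2}  B2 = {1, 7}  B3 = {6, 7}  B4 = {4, 6}  B5 = {0, 4}  B6 = {0, 5}  B7 = {5, 8}  B8 = {3, 8}
Tree: B1–B2, B2–B3, B3–B4, B4–B5, B5–B6, B6–B7, B7–B8

Every bag has size at most 2, so the width is 2 − 1 = 1 and tw(G) ≤ 1. G has an edge, so its treewidth is at least 1. Hence tw(G) = 1 exactly.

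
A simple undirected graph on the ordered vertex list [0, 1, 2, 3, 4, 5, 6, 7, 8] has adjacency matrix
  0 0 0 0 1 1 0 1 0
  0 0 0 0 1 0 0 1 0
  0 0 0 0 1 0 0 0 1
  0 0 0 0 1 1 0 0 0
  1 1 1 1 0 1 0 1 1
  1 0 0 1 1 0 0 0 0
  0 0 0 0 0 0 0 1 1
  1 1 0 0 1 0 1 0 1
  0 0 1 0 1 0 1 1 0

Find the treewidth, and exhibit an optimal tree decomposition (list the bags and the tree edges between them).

Treewidth 2.
Bags: B1 = {2, 4, 8}  B2 = {4, 7, 8}  B3 = {0, 4, 7}  B4 = {6, 7, 8}  B5 = {0, 4, 5}  B6 = {1, 4, 7}  B7 = {3, 4, 5}
Tree: B1–B2, B2–B3, B2–B4, B3–B5, B3–B6, B5–B7

The largest bag has 3 vertices, giving width 2; this decomposition certifies tw(G) ≤ 2. On the other hand G contains the 3-clique {2, 4, 8}. A clique must lie in a single bag of any decomposition, so no decomposition can have width below 2. Combining the bounds, tw(G) = 2.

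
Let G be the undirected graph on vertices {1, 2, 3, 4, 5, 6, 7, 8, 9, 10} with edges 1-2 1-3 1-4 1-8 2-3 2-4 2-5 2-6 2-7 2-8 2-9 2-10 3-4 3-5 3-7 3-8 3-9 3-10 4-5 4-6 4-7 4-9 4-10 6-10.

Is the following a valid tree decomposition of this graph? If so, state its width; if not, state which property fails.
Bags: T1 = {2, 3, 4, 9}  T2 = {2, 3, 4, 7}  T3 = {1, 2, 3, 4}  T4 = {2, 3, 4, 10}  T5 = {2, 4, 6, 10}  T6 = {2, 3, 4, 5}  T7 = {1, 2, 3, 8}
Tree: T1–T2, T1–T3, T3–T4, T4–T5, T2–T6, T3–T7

Yes; width 3.

Every vertex of G appears in some bag (union = {1, 2, 3, 4, 5, 6, 7, 8, 9, 10}); every edge is covered by a bag; and for each vertex v the set of bags containing v is connected in the bag tree. The decomposition is therefore valid. The largest bag has 4 vertices, so the width is 3.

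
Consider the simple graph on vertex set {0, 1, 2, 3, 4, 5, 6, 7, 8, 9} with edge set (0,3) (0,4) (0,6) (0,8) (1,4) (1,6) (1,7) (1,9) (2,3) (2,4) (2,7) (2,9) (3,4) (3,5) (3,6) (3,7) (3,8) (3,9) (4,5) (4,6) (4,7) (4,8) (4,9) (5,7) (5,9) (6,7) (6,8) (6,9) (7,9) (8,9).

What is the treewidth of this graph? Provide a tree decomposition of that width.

Every bag has size at most 5, so the width is 5 − 1 = 4 and tw(G) ≤ 4. Conversely, {1, 4, 6, 7, 9} is a clique of size 5, and the vertices of any clique must share a bag in every tree decomposition; so some bag has ≥ 5 vertices and tw(G) ≥ 4. Therefore the treewidth is 4.

Treewidth 4.
One such decomposition:
Bags: B1 = {3, 4, 5, 7, 9}  B2 = {3, 4, 6, 7, 9}  B3 = {3, 4, 6, 8, 9}  B4 = {2, 3, 4, 7, 9}  B5 = {0, 3, 4, 6, 8}  B6 = {1, 4, 6, 7, 9}
Tree: B1–B2, B2–B3, B2–B4, B3–B5, B2–B6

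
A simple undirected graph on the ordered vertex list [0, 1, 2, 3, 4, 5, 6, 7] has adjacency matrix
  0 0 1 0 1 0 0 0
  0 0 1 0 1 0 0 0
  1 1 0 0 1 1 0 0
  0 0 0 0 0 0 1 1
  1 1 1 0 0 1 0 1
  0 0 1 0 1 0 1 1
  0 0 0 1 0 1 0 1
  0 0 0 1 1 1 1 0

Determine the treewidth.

A width-2 tree decomposition is:
Bags: B1 = {4, 5, 7}  B2 = {2, 4, 5}  B3 = {5, 6, 7}  B4 = {3, 6, 7}  B5 = {0, 2, 4}  B6 = {1, 2, 4}
Tree: B1–B2, B1–B3, B3–B4, B2–B5, B5–B6
Each bag holds 3 vertices, so the decomposition has width 2, which upper-bounds the treewidth. Conversely, {3, 6, 7} is a clique of size 3, and the vertices of any clique must share a bag in every tree decomposition; so some bag has ≥ 3 vertices and tw(G) ≥ 2. The upper and lower bounds meet at 2, so that is the treewidth.

2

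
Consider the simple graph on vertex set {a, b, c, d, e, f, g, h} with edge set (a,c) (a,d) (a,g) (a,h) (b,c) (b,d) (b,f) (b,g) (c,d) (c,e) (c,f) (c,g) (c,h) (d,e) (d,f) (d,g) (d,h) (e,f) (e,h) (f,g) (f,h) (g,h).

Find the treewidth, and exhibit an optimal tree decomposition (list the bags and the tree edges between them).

Every bag has size at most 5, so the width is 5 − 1 = 4 and tw(G) ≤ 4. Conversely, {a, c, d, g, h} is a clique of size 5, and the vertices of any clique must share a bag in every tree decomposition; so some bag has ≥ 5 vertices and tw(G) ≥ 4. Hence tw(G) = 4 exactly.

Treewidth 4.
One optimal decomposition is:
Bags: B1 = {a, c, d, g, h}  B2 = {c, d, f, g, h}  B3 = {b, c, d, f, g}  B4 = {c, d, e, f, h}
Tree: B1–B2, B2–B3, B2–B4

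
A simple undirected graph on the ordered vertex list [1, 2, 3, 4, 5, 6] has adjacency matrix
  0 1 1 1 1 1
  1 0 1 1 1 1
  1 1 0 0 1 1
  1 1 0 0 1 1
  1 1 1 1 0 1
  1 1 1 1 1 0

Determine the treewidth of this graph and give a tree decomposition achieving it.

Treewidth 4.
Bags: B1 = {1, 2, 4, 5, 6}  B2 = {1, 2, 3, 5, 6}
Tree: B1–B2

The largest bag has 5 vertices, giving width 4; this decomposition certifies tw(G) ≤ 4. On the other hand G contains the 5-clique {1, 2, 3, 5, 6}. A clique must lie in a single bag of any decomposition, so no decomposition can have width below 4. Therefore the treewidth is 4.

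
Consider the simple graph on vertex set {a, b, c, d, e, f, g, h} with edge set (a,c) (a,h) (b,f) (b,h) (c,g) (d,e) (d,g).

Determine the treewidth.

1

A width-1 tree decomposition is:
Bags: B1 = {d, e}  B2 = {d, g}  B3 = {c, g}  B4 = {a, c}  B5 = {a, h}  B6 = {b, h}  B7 = {b, f}
Tree: B1–B2, B2–B3, B3–B4, B4–B5, B5–B6, B6–B7
Each bag holds 2 vertices, so the decomposition has width 1, which upper-bounds the treewidth. Since G has at least one edge (e.g. e–d), it is not an edgeless graph, so tw(G) ≥ 1. Hence tw(G) = 1 exactly.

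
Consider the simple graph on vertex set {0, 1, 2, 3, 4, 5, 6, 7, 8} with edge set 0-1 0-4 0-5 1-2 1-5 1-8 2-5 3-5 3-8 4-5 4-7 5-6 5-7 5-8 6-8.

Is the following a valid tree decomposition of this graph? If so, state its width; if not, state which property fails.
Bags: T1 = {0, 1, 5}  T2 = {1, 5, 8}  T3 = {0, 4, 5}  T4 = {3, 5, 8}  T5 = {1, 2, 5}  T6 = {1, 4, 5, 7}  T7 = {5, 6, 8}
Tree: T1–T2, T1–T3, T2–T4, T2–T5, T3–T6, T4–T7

No — bags containing vertex 1 are not connected in the tree.

A tree decomposition must satisfy three properties: every vertex lies in some bag; for every edge, both endpoints lie together in some bag; and for every vertex, the bags containing it form a connected subtree. Here bags containing vertex 1 are not connected in the tree, so the decomposition is invalid.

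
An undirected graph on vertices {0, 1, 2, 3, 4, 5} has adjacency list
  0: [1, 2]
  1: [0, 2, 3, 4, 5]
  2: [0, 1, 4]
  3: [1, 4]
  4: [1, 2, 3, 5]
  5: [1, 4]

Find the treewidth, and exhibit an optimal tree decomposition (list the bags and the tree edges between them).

Treewidth 2.
One optimal decomposition is:
Bags: B1 = {1, 3, 4}  B2 = {1, 2, 4}  B3 = {1, 4, 5}  B4 = {0, 1, 2}
Tree: B1–B2, B2–B3, B2–B4

The largest bag has 3 vertices, giving width 2; this decomposition certifies tw(G) ≤ 2. For the lower bound, the 3 vertices {0, 1, 2} are pairwise adjacent, and any tree decomposition puts a clique entirely inside one bag — forcing width ≥ 2. Therefore the treewidth is 2.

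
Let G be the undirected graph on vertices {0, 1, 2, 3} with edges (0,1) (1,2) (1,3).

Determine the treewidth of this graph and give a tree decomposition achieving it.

Treewidth 1.
Bags: B1 = {0, 1}  B2 = {1, 3}  B3 = {1, 2}
Tree: B1–B2, B1–B3

Each bag holds 2 vertices, so the decomposition has width 1, which upper-bounds the treewidth. Since G has at least one edge (e.g. 0–1), it is not an edgeless graph, so tw(G) ≥ 1. Combining the bounds, tw(G) = 1.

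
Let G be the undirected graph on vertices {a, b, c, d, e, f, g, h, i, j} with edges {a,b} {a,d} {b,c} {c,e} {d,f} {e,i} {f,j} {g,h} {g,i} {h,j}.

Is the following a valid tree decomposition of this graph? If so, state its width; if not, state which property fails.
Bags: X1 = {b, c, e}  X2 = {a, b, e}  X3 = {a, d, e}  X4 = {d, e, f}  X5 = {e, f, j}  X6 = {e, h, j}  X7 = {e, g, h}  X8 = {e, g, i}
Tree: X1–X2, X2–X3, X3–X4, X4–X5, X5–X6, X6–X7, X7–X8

Yes; width 2.

Every vertex of G appears in some bag (union = {a, b, c, d, e, f, g, h, i, j}); every edge is covered by a bag; and for each vertex v the set of bags containing v is connected in the bag tree. The decomposition is therefore valid. The largest bag has 3 vertices, so the width is 2.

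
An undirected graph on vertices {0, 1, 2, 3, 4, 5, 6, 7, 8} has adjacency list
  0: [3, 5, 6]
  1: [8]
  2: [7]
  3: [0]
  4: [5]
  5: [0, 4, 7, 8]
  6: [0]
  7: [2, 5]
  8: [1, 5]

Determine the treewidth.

A width-1 tree decomposition is:
Bags: B1 = {1, 8}  B2 = {5, 8}  B3 = {4, 5}  B4 = {5, 7}  B5 = {2, 7}  B6 = {0, 5}  B7 = {0, 6}  B8 = {0, 3}
Tree: B1–B2, B2–B3, B2–B4, B4–B5, B4–B6, B6–B7, B6–B8
Every bag has size at most 2, so the width is 2 − 1 = 1 and tw(G) ≤ 1. Since G has at least one edge (e.g. 8–1), it is not an edgeless graph, so tw(G) ≥ 1. Therefore the treewidth is 1.

1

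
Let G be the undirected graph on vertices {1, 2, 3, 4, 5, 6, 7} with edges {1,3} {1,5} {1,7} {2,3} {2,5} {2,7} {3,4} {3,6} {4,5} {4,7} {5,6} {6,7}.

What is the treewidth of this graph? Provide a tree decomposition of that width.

Each bag holds 4 vertices, so the decomposition has width 3, which upper-bounds the treewidth. For the lower bound: the 4 vertex sets {2,5}, {3,4}, {7}, {6} are disjoint, each induces a connected subgraph, and every pair is joined by at least one edge of G. Contracting each set to a single vertex therefore yields K_{4} as a minor, and since treewidth is minor-monotone, tw(G) ≥ tw(K_{4}) = 3. Therefore the treewidth is 3.

Treewidth 3.
Bags: B1 = {2, 3, 5, 7}  B2 = {3, 4, 5, 7}  B3 = {3, 5, 6, 7}  B4 = {1, 3, 5, 7}
Tree: B1–B2, B2–B3, B3–B4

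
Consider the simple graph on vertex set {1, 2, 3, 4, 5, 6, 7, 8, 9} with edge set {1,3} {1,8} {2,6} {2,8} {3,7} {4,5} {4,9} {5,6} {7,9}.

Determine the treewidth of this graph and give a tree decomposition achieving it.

Treewidth 2.
Bags: B1 = {3, 7, 9}  B2 = {1, 3, 9}  B3 = {1, 8, 9}  B4 = {2, 8, 9}  B5 = {2, 6, 9}  B6 = {5, 6, 9}  B7 = {4, 5, 9}
Tree: B1–B2, B2–B3, B3–B4, B4–B5, B5–B6, B6–B7

Each bag holds 3 vertices, so the decomposition has width 2, which upper-bounds the treewidth. Since 9–7–3–1–8–2–6–5–4–9 is a cycle in G, G is not acyclic. Forests are exactly the graphs of treewidth ≤ 1, so tw(G) ≥ 2. The upper and lower bounds meet at 2, so that is the treewidth.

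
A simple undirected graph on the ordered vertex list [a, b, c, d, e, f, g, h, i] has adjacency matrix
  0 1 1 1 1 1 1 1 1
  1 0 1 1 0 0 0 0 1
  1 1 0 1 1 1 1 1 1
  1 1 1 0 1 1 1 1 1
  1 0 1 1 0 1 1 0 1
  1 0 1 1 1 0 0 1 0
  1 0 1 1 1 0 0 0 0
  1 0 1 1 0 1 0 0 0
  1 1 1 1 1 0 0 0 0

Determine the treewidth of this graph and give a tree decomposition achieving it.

Each bag holds 5 vertices, so the decomposition has width 4, which upper-bounds the treewidth. Conversely, {a, c, d, e, g} is a clique of size 5, and the vertices of any clique must share a bag in every tree decomposition; so some bag has ≥ 5 vertices and tw(G) ≥ 4. Therefore the treewidth is 4.

Treewidth 4.
One optimal decomposition is:
Bags: B1 = {a, c, d, f, h}  B2 = {a, c, d, e, f}  B3 = {a, c, d, e, g}  B4 = {a, c, d, e, i}  B5 = {a, b, c, d, i}
Tree: B1–B2, B2–B3, B2–B4, B4–B5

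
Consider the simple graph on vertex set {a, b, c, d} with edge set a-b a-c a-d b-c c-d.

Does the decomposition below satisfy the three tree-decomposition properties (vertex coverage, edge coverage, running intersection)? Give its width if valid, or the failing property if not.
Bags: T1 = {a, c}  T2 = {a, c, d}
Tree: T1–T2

No — vertex b appears in no bag.

A tree decomposition must satisfy three properties: every vertex lies in some bag; for every edge, both endpoints lie together in some bag; and for every vertex, the bags containing it form a connected subtree. Here vertex b appears in no bag, so the decomposition is invalid.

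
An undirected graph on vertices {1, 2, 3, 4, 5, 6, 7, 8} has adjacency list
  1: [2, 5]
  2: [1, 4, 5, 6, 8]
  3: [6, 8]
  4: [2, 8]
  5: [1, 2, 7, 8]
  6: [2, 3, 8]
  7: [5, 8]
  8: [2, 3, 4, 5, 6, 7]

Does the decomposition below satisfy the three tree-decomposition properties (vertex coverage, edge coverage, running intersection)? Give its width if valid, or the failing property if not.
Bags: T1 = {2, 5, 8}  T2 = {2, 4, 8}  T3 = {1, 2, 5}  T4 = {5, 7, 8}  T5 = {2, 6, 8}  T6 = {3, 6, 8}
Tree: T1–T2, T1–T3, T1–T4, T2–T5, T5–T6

Checking the three conditions: (i) the bags cover all of {1, 2, 3, 4, 5, 6, 7, 8}; (ii) for each edge, some bag contains both endpoints; (iii) the bags containing any fixed vertex form a subtree. All hold, so the decomposition is valid with width 3 − 1 = 2.

Yes; width 2.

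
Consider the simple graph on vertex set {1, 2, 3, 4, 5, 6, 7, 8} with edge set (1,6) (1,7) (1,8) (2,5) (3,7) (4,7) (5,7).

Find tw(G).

1

A width-1 tree decomposition is:
Bags: B1 = {5, 7}  B2 = {3, 7}  B3 = {1, 7}  B4 = {1, 6}  B5 = {2, 5}  B6 = {1, 8}  B7 = {4, 7}
Tree: B1–B2, B1–B3, B3–B4, B1–B5, B3–B6, B2–B7
Every bag has size at most 2, so the width is 2 − 1 = 1 and tw(G) ≤ 1. Since G has at least one edge (e.g. 5–7), it is not an edgeless graph, so tw(G) ≥ 1. Combining the bounds, tw(G) = 1.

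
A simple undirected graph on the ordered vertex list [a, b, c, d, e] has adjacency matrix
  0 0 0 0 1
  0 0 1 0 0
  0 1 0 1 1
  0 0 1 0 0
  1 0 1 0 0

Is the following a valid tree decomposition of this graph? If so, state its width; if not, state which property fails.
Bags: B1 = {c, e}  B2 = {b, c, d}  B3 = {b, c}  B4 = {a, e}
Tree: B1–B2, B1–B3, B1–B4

No — bags containing vertex b are not connected in the tree.

A tree decomposition must satisfy three properties: every vertex lies in some bag; for every edge, both endpoints lie together in some bag; and for every vertex, the bags containing it form a connected subtree. Here bags containing vertex b are not connected in the tree, so the decomposition is invalid.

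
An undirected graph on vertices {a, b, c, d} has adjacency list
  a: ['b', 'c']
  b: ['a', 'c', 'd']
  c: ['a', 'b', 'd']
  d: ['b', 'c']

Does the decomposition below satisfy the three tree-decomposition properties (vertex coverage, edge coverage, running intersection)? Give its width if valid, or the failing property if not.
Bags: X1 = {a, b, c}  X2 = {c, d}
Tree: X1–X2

No — edge (b,d) lies in no bag.

A tree decomposition must satisfy three properties: every vertex lies in some bag; for every edge, both endpoints lie together in some bag; and for every vertex, the bags containing it form a connected subtree. Here edge (b,d) lies in no bag, so the decomposition is invalid.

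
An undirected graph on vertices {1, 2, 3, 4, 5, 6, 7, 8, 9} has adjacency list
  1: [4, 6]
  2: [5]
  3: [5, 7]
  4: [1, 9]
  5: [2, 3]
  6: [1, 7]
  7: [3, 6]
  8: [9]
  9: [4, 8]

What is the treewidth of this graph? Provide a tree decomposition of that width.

Each bag holds 2 vertices, so the decomposition has width 1, which upper-bounds the treewidth. G has an edge, so its treewidth is at least 1. The upper and lower bounds meet at 1, so that is the treewidth.

Treewidth 1.
Bags: B1 = {2, 5}  B2 = {3, 5}  B3 = {3, 7}  B4 = {6, 7}  B5 = {1, 6}  B6 = {1, 4}  B7 = {4, 9}  B8 = {8, 9}
Tree: B1–B2, B2–B3, B3–B4, B4–B5, B5–B6, B6–B7, B7–B8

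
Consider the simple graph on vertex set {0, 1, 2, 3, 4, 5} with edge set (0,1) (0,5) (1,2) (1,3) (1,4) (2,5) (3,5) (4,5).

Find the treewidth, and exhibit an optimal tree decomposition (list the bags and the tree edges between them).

Treewidth 2.
One optimal decomposition is:
Bags: B1 = {1, 3, 5}  B2 = {1, 4, 5}  B3 = {0, 1, 5}  B4 = {1, 2, 5}
Tree: B1–B2, B2–B3, B3–B4

Each bag holds 3 vertices, so the decomposition has width 2, which upper-bounds the treewidth. For the lower bound, G contains the cycle 3–1–4–5–3, so G is not a forest; only forests have treewidth ≤ 1, hence tw(G) ≥ 2. The upper and lower bounds meet at 2, so that is the treewidth.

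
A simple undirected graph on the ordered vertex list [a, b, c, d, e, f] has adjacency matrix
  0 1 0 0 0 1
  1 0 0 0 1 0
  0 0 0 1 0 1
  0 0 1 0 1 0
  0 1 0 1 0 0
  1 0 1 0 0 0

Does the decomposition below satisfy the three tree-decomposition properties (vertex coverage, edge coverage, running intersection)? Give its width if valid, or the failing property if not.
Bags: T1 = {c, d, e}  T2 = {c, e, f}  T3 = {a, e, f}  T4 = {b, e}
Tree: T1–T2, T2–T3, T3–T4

No — edge (a,b) lies in no bag.

A tree decomposition must satisfy three properties: every vertex lies in some bag; for every edge, both endpoints lie together in some bag; and for every vertex, the bags containing it form a connected subtree. Here edge (a,b) lies in no bag, so the decomposition is invalid.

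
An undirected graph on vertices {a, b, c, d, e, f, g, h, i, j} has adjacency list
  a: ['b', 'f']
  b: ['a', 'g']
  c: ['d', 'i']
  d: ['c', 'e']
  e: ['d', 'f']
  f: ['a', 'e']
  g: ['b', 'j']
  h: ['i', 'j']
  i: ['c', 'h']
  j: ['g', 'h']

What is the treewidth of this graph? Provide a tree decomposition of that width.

The largest bag has 3 vertices, giving width 2; this decomposition certifies tw(G) ≤ 2. The edges f–a–b–g–j–h–i–c–d–e–f form a cycle, so G is not a tree and its treewidth is at least 2. Therefore the treewidth is 2.

Treewidth 2.
One optimal decomposition is:
Bags: B1 = {a, b, f}  B2 = {b, f, g}  B3 = {f, g, j}  B4 = {f, h, j}  B5 = {f, h, i}  B6 = {c, f, i}  B7 = {c, d, f}  B8 = {d, e, f}
Tree: B1–B2, B2–B3, B3–B4, B4–B5, B5–B6, B6–B7, B7–B8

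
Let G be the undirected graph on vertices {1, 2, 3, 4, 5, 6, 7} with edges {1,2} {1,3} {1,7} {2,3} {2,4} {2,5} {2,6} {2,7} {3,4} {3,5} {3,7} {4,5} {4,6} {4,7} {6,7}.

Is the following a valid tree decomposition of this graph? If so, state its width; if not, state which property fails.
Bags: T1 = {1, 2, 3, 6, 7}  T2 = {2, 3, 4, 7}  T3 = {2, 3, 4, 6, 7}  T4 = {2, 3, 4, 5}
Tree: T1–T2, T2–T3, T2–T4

A tree decomposition must satisfy three properties: every vertex lies in some bag; for every edge, both endpoints lie together in some bag; and for every vertex, the bags containing it form a connected subtree. Here bags containing vertex 6 are not connected in the tree, so the decomposition is invalid.

No — bags containing vertex 6 are not connected in the tree.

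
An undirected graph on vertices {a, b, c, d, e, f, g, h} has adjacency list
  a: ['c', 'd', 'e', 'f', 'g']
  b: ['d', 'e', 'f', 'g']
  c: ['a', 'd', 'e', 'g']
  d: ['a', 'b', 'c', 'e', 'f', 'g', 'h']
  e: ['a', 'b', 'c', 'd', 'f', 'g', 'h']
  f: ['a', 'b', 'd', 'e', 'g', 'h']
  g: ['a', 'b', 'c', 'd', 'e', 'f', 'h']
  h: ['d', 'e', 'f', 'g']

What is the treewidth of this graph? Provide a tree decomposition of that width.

Each bag holds 5 vertices, so the decomposition has width 4, which upper-bounds the treewidth. For the lower bound, the 5 vertices {a, c, d, e, g} are pairwise adjacent, and any tree decomposition puts a clique entirely inside one bag — forcing width ≥ 4. Combining the bounds, tw(G) = 4.

Treewidth 4.
One optimal decomposition is:
Bags: B1 = {a, d, e, f, g}  B2 = {d, e, f, g, h}  B3 = {a, c, d, e, g}  B4 = {b, d, e, f, g}
Tree: B1–B2, B1–B3, B2–B4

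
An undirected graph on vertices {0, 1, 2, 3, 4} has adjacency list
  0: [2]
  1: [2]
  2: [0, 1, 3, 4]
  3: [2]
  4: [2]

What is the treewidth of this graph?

A width-1 tree decomposition is:
Bags: B1 = {1, 2}  B2 = {0, 2}  B3 = {2, 3}  B4 = {2, 4}
Tree: B1–B2, B1–B3, B3–B4
Each bag holds 2 vertices, so the decomposition has width 1, which upper-bounds the treewidth. Any graph with an edge has treewidth ≥ 1, and G has the edge 1–2. The upper and lower bounds meet at 1, so that is the treewidth.

1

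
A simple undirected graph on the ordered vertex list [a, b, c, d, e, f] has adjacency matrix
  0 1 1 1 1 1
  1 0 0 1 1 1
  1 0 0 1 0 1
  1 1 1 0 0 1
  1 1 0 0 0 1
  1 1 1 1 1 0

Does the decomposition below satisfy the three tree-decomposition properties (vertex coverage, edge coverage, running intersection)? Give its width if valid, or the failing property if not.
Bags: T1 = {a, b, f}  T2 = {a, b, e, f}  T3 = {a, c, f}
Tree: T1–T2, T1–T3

A tree decomposition must satisfy three properties: every vertex lies in some bag; for every edge, both endpoints lie together in some bag; and for every vertex, the bags containing it form a connected subtree. Here vertex d appears in no bag, so the decomposition is invalid.

No — vertex d appears in no bag.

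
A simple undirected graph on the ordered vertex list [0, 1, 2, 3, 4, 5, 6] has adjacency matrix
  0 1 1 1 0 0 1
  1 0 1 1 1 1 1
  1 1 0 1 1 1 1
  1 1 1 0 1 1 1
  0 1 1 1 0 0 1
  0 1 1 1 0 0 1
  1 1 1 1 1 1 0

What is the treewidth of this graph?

4

A width-4 tree decomposition is:
Bags: B1 = {0, 1, 2, 3, 6}  B2 = {1, 2, 3, 5, 6}  B3 = {1, 2, 3, 4, 6}
Tree: B1–B2, B1–B3
The largest bag has 5 vertices, giving width 4; this decomposition certifies tw(G) ≤ 4. On the other hand G contains the 5-clique {0, 1, 2, 3, 6}. A clique must lie in a single bag of any decomposition, so no decomposition can have width below 4. Hence tw(G) = 4 exactly.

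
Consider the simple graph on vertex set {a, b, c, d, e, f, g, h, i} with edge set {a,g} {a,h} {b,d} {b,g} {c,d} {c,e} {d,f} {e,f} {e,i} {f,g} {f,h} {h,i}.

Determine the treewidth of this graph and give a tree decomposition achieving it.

Treewidth 3.
Bags: B1 = {b, c, d, g}  B2 = {c, d, f, g}  B3 = {c, e, f, g}  B4 = {a, e, f, g}  B5 = {a, e, f, h}  B6 = {a, e, h, i}
Tree: B1–B2, B2–B3, B3–B4, B4–B5, B5–B6

Every bag has size at most 4, so the width is 4 − 1 = 3 and tw(G) ≤ 3. For the lower bound: the 4 vertex sets {b,c,d}, {g}, {f}, {a,e,h,i} are disjoint, each induces a connected subgraph, and every pair is joined by at least one edge of G. Contracting each set to a single vertex therefore yields K_{4} as a minor, and since treewidth is minor-monotone, tw(G) ≥ tw(K_{4}) = 3. Therefore the treewidth is 3.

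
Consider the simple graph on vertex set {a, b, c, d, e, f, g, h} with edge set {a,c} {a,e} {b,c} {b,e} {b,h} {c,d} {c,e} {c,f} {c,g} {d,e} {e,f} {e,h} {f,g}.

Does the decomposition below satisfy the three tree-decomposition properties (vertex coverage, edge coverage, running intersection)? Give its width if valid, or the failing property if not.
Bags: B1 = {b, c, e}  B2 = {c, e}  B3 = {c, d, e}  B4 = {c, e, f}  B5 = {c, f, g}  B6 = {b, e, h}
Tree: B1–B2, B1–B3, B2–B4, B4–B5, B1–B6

No — vertex a appears in no bag.

A tree decomposition must satisfy three properties: every vertex lies in some bag; for every edge, both endpoints lie together in some bag; and for every vertex, the bags containing it form a connected subtree. Here vertex a appears in no bag, so the decomposition is invalid.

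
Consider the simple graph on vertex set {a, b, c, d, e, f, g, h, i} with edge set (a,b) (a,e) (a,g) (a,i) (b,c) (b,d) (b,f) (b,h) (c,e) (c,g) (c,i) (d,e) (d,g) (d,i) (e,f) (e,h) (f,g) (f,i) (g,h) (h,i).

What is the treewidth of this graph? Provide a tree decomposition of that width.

Treewidth 4.
One such decomposition:
Bags: B1 = {b, e, f, g, i}  B2 = {b, d, e, g, i}  B3 = {b, e, g, h, i}  B4 = {a, b, e, g, i}  B5 = {b, c, e, g, i}
Tree: B1–B2, B2–B3, B3–B4, B4–B5

Each bag holds 5 vertices, so the decomposition has width 4, which upper-bounds the treewidth. For the lower bound: the 5 vertex sets {f,i}, {b,d}, {e,h}, {g}, {a} are disjoint, each induces a connected subgraph, and every pair is joined by at least one edge of G. Contracting each set to a single vertex therefore yields K_{5} as a minor, and since treewidth is minor-monotone, tw(G) ≥ tw(K_{5}) = 4. Combining the bounds, tw(G) = 4.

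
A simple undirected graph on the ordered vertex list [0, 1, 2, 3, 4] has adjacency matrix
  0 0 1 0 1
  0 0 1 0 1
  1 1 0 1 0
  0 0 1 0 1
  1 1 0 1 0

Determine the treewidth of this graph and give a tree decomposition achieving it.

Treewidth 2.
One optimal decomposition is:
Bags: B1 = {0, 2, 4}  B2 = {1, 2, 4}  B3 = {2, 3, 4}
Tree: B1–B2, B2–B3

Each bag holds 3 vertices, so the decomposition has width 2, which upper-bounds the treewidth. For the lower bound, G contains the cycle 2–0–4–1–2, so G is not a forest; only forests have treewidth ≤ 1, hence tw(G) ≥ 2. Hence tw(G) = 2 exactly.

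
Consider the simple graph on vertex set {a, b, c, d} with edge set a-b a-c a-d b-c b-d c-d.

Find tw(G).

3

A width-3 tree decomposition is:
Bags: B1 = {a, b, c, d}
Tree: (single bag)
With just one bag of size 4, the width is 4 − 1 = 3, so tw(G) ≤ 3. Conversely, {a, b, c, d} is a clique of size 4, and the vertices of any clique must share a bag in every tree decomposition; so some bag has ≥ 4 vertices and tw(G) ≥ 3. Hence tw(G) = 3 exactly.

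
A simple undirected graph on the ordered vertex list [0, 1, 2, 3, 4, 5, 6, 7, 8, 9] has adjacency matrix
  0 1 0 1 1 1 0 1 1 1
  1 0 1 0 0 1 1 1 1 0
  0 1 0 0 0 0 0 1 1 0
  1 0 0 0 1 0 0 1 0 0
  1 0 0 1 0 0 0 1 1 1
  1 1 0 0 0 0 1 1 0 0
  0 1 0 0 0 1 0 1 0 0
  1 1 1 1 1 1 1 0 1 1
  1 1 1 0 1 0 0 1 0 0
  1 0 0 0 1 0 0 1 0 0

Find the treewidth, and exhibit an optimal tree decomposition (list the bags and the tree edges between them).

Treewidth 3.
One such decomposition:
Bags: B1 = {0, 1, 5, 7}  B2 = {0, 1, 7, 8}  B3 = {1, 5, 6, 7}  B4 = {0, 4, 7, 8}  B5 = {0, 3, 4, 7}  B6 = {0, 4, 7, 9}  B7 = {1, 2, 7, 8}
Tree: B1–B2, B1–B3, B2–B4, B4–B5, B4–B6, B2–B7

Each bag holds 4 vertices, so the decomposition has width 3, which upper-bounds the treewidth. Conversely, {0, 1, 7, 8} is a clique of size 4, and the vertices of any clique must share a bag in every tree decomposition; so some bag has ≥ 4 vertices and tw(G) ≥ 3. The upper and lower bounds meet at 3, so that is the treewidth.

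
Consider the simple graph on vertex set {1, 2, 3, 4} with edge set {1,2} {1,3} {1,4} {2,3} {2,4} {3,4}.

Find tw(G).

3

A width-3 tree decomposition is:
Bags: B1 = {1, 2, 3, 4}
Tree: (single bag)
A single bag containing all 4 vertices is trivially a valid decomposition of width 3. For the lower bound, the 4 vertices {1, 2, 3, 4} are pairwise adjacent, and any tree decomposition puts a clique entirely inside one bag — forcing width ≥ 3. Hence tw(G) = 3 exactly.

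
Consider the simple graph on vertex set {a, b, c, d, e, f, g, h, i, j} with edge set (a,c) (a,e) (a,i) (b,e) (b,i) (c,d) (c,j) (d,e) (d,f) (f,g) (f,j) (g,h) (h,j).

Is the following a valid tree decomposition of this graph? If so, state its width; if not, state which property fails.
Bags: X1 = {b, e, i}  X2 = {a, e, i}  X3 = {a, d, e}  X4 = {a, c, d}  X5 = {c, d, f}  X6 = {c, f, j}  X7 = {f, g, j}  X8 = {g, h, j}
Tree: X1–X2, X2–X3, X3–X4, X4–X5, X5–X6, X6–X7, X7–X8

Yes; width 2.

Vertex coverage: the bags together contain {a, b, c, d, e, f, g, h, i, j}, the full vertex set. Edge coverage: each edge of G has both endpoints in at least one bag. Running intersection: for every vertex, the bags containing it form a connected subtree. All three properties hold, so this is a valid tree decomposition of width max|bag| − 1 = 2, and hence tw(G) ≤ 2.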